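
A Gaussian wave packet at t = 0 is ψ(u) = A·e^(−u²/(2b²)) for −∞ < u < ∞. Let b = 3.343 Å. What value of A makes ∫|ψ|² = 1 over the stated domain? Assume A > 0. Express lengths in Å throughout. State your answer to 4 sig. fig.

A ≈ 0.4108 Å^(-1/2)

Require ∫ |ψ|² du = 1 over the whole domain.
∫|ψ|² du = A²·(√(π)·b).
So A² = (√(π)·b)^(−1).
Substituting b = 3.343 gives A² = 0.16877, so A = 0.41081.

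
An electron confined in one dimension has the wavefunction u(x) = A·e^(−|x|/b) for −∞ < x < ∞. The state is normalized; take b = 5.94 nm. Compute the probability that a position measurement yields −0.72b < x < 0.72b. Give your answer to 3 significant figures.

P ≈ 0.763

|u|² is the probability density, so P = ∫_{−0.72b}^{0.72b} |u|² dx.
Since A² = 1/(b), this is the region integral divided by the full normalization integral.
Both integrals are even about x = 0, so only the x ≥ 0 halves are needed (the factors of 2 cancel). Substituting t = x/b, A² and the length scale cancel in the ratio: P = ∫_{0}^{0.72} e^(-2·t) dt / ∫_{0}^{∞} e^(-2·t) dt.
An antiderivative of e^(-2·t) is -e^(-2·t)/2; evaluating from 0 to 0.72 gives 1/2 - e^(-36/25)/2, while the full integral is 1/2.
The result is P = 0.7631.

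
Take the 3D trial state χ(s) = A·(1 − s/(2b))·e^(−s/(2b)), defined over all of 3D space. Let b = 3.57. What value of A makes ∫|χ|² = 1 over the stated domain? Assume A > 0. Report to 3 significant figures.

A ≈ 0.0296

The normalization condition is ∫|χ|² 4πs² ds = 1 from 0 to ∞.
Recall ∫₀^∞ s^m e^(−s/β) ds = m!·β^(m+1), ∫|χ|² 4πs² ds = A²·(8·π·b^3).
So A² = (8·π·b^3)^(−1).
Substituting b = 3.57 gives A² = 0.0008745, so A = 0.02957.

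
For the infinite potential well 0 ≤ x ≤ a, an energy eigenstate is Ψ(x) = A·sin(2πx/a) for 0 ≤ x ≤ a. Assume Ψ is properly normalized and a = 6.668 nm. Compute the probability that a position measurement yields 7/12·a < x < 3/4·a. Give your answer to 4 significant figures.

P ≈ 0.2356

P = ∫_{7/12·a}^{3/4·a} |Ψ(x)|² dx.
Since A² = 1/(a/2), this is the region integral divided by the full normalization integral.
Substituting u = x/a, A² and the length scale cancel in the ratio: P = ∫_{7/12}^{3/4} sin(2·π·u)^2 du / ∫_{0}^{1} sin(2·π·u)^2 du.
An antiderivative of sin(2·π·u)^2 is u/2 - sin(4·π·u)/(8·π); evaluating from 7/12 to 3/4 gives √(3)/(16·π) + 1/12, while the full integral is 1/2.
Evaluating gives P = (√(3)/8 + π/6)/π.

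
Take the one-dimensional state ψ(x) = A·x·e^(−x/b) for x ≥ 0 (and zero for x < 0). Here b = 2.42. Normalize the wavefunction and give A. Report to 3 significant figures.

Normalization requires ∫|ψ|² dx = 1, integrated from 0 to ∞.
With ∫₀^∞ x^2 e^(−αx) dx = 2!/α^3, with ψ = A·x·e^(−x/b), the integral evaluates to A²·[b^3/4].
Plugging in b = 2.42 yields A = 0.5313.

A ≈ 0.531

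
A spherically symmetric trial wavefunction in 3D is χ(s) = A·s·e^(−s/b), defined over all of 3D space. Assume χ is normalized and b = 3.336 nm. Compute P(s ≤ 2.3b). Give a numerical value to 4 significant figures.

P = ∫ |χ|² 4πs² ds over s ≤ 2.3b.
The full normalization integral is A²·[3·π·b^5] = 1, fixing A².
Substituting u = s/b, A², 4π and the length scale all cancel in the ratio: P = ∫_{0}^{2.3} u^4·e^(-2·u) du / ∫_{0}^{∞} u^4·e^(-2·u) du.
Using ∫ u^4·e^(-2·u) du = -(u^4/2 + u^3 + 3·u^2/2 + 3·u/2 + 3/4)·e^(-2·u), the numerator is ≈ 0.365074 and the denominator is 3/4.
The region integral divided by the full integral gives P = 0.48677.

P ≈ 0.4868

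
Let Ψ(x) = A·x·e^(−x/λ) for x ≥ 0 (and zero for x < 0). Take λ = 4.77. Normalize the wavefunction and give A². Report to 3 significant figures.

A^2 ≈ 0.0369

Require ∫ |Ψ|² dx = 1 over the whole domain.
Carrying out the integral gives A² · λ^3/4.
Setting this equal to 1 gives A² = 1/(λ^3/4).
With λ = 4.77: A² = 0.03686 and A = 0.1920.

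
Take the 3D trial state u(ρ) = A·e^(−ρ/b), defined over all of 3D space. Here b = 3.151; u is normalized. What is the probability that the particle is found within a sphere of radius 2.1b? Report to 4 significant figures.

With dV = 4πρ²dρ, the probability is ∫|u|² dV over ρ ≤ 2.1b.
Normalization gives A² = 1/(π·b^3).
In terms of t = ρ/b (A², 4π and the length scale all cancel between numerator and denominator), P = [∫_{0}^{2.1} t^2·e^(-2·t) dt] / [∫_{0}^{∞} t^2·e^(-2·t) dt].
With ∫ t^2·e^(-2·t) dt = -(2·t^2 + 2·t + 1)·e^(-2·t)/4 + C, the region integral is 1/4 - 701·e^(-21/5)/200 and the full one is 1/4.
This evaluates to P = 0.78976.

P ≈ 0.7898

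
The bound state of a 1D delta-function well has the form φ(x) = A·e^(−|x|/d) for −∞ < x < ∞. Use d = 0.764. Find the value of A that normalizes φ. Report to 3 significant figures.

Require ∫ |φ|² dx = 1 over the whole domain.
Using ∫₀^∞ xⁿ e^(−αx) dx = n!/αⁿ⁺¹, carrying out the integral gives A² · d.
Setting this equal to 1 gives A² = 1/(d).
Plugging in d = 0.764 yields A = 1.144.

A ≈ 1.14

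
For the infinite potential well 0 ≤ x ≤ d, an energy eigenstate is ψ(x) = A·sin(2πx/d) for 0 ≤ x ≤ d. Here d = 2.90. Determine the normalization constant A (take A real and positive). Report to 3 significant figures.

Normalization requires ∫|ψ|² dx = 1, integrated from 0 to d.
Using sin²θ = (1 − cos 2θ)/2, with ψ = A·sin(2πx/d), the integral evaluates to A²·[d/2].
So A² = (d/2)^(−1).
With d = 2.90: A² = 0.6897 and A = 0.8305.

A ≈ 0.830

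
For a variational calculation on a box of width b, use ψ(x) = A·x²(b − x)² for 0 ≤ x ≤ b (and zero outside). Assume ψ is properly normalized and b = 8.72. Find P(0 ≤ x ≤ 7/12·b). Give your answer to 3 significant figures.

P = ∫_{0}^{7/12·b} |ψ(x)|² dx.
The normalization integral ∫|ψ|²dx over the whole domain equals b^9/630·A², and A² cancels in the ratio.
Let u = x/b; then A² and the length scale cancel, so P = ∫_{0}^{7/12} u^4·(1 - u)^4 du ÷ ∫_{0}^{1} u^4·(1 - u)^4 du.
With ∫ u^4·(1 - u)^4 du = u^5·(70·u^4 - 315·u^3 + 540·u^2 - 420·u + 126)/630 + C, the region integral is ≈ 0.0011074 and the full one is 1/630.
This works out to P = 0.6977.

P ≈ 0.698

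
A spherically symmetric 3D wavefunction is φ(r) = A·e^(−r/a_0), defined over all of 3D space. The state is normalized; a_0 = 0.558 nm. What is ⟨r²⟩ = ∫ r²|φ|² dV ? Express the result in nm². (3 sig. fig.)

⟨r^2⟩ ≈ 0.934 nm^2

⟨r²⟩ = ∫ r^2 |φ|² 4πr² dr over the full domain.
Recall ∫₀^∞ r^m e^(−r/β) dr = m!·β^(m+1), since the A² factors cancel between numerator and denominator, ⟨r²⟩ = 3·a_0^2.
With a_0 = 0.558, ⟨r^2⟩ = 0.9341.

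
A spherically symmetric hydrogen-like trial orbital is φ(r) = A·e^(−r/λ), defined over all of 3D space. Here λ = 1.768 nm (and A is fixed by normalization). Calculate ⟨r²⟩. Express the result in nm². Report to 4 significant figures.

⟨r²⟩ = ∫ r^2 |φ|² 4πr² dr over the full domain.
The ratio of the moment integral to the normalization integral gives ⟨r²⟩ = 3·λ^2.
Putting λ = 1.768 gives 9.3775.

⟨r^2⟩ ≈ 9.377 nm^2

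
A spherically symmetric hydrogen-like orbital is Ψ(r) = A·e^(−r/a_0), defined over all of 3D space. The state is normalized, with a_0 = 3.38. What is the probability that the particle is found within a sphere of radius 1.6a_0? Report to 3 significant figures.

P ≈ 0.620

Integrate the radial probability density 4πr²|Ψ|² over r ≤ 1.6a_0.
Normalization gives A² = 1/(π·a_0^3).
In terms of u = r/a_0 (A², 4π and the length scale all cancel between numerator and denominator), P = [∫_{0}^{1.6} u^2·e^(-2·u) du] / [∫_{0}^{∞} u^2·e^(-2·u) du].
An antiderivative of u^2·e^(-2·u) is -(2·u^2 + 2·u + 1)·e^(-2·u)/4; evaluating from 0 to 1.6 gives 1/4 - 233·e^(-16/5)/100, while the full integral is 1/4.
Taking the ratio yields P = 0.6201.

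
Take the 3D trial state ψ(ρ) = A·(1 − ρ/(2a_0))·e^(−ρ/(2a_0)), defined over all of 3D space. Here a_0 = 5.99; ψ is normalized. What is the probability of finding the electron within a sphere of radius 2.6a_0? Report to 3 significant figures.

Integrate the radial probability density 4πρ²|ψ|² over ρ ≤ 2.6a_0.
A² is fixed by ∫₀^∞ 4πρ²|ψ|² dρ = 1, i.e. A² = (8·π·a_0^3)^(−1).
Substituting u = ρ/a_0, A², 4π and the length scale all cancel in the ratio: P = ∫_{0}^{2.6} u^2·(1 - u/2)^2·e^(-u) du / ∫_{0}^{∞} u^2·(1 - u/2)^2·e^(-u) du.
With ∫ u^2·(1 - u/2)^2·e^(-u) du = -(u^4/4 + u^2 + 2·u + 2)·e^(-u) + C, the region integral is ≈ 0.11461 and the full one is 2.
Taking the ratio yields P = 0.05730.

P ≈ 0.0573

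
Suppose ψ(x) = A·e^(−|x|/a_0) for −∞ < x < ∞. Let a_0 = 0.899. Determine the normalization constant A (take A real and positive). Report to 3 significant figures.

A ≈ 1.05

Require ∫ |ψ|² dx = 1 over the whole domain.
Using ∫₀^∞ xⁿ e^(−αx) dx = n!/αⁿ⁺¹, ∫|ψ|² dx = A²·(a_0).
So A² = (a_0)^(−1).
Substituting a_0 = 0.899 gives A² = 1.112, so A = 1.055.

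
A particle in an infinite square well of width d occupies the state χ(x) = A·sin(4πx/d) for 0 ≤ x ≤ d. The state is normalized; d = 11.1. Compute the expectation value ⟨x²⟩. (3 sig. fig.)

The expectation value is the |χ|²-weighted average of x^2: ∫ x^2|χ|² dx.
Since the A² factors cancel between numerator and denominator, ⟨x²⟩ = -d^2/(32·π^2) + d^2/3.
With d = 11.1, ⟨x^2⟩ = 40.68.

⟨x^2⟩ ≈ 40.7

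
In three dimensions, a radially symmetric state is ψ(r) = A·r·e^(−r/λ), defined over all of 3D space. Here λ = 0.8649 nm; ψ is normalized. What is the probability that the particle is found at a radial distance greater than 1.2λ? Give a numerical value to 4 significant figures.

P = ∫ |ψ|² 4πr² dr over r > 1.2λ.
Normalization gives A² = 1/(3·π·λ^5).
Substituting u = r/λ, A², 4π and the length scale all cancel in the ratio: P = ∫_{1.2}^{∞} u^4·e^(-2·u) du / ∫_{0}^{∞} u^4·e^(-2·u) du.
An antiderivative of u^4·e^(-2·u) is -(u^4/2 + u^3 + 3·u^2/2 + 3·u/2 + 3/4)·e^(-2·u); evaluating from 1.2 to ∞ gives ≈ 0.678099, while the full integral is 3/4.
Taking the ratio yields P = 0.90413.

P ≈ 0.9041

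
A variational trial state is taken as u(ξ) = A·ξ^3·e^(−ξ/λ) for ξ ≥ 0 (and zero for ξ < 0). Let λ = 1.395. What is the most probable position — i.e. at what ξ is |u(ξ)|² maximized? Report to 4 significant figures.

The maximum of |u(ξ)|² occurs where its derivative vanishes.
This gives ξ = 3·λ.
With λ = 1.395, the most probable position is 4.1850.

ξ ≈ 4.185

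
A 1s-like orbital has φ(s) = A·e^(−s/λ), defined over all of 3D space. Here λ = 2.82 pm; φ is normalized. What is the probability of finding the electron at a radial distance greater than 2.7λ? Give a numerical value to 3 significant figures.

P ≈ 0.0948

With dV = 4πs²ds, the probability is ∫|φ|² dV over s > 2.7λ.
Normalization gives A² = 1/(π·λ^3).
Substituting u = s/λ, A², 4π and the length scale all cancel in the ratio: P = ∫_{2.7}^{∞} u^2·e^(-2·u) du / ∫_{0}^{∞} u^2·e^(-2·u) du.
With ∫ u^2·e^(-2·u) du = -(2·u^2 + 2·u + 1)·e^(-2·u)/4 + C, the region integral is 1049·e^(-27/5)/200 and the full one is 1/4.
This evaluates to P = 0.09476.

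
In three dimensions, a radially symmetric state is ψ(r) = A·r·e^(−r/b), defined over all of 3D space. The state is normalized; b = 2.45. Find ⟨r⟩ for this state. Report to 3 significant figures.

⟨r⟩ ≈ 6.13

The expectation value is the |ψ|²-weighted average of r: ∫ r|ψ|² 4πr² dr.
Using ∫₀^∞ rⁿ e^(−αr) dr = n!/αⁿ⁺¹, the ratio of the moment integral to the normalization integral gives ⟨r⟩ = 5·b/2.
With b = 2.45, ⟨r⟩ = 6.125.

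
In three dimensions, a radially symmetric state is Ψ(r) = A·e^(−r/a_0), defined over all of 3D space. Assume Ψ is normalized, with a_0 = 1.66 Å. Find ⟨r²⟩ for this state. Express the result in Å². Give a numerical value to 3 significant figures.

⟨r^2⟩ ≈ 8.27 Å^2

The expectation value is the |Ψ|²-weighted average of r^2: ∫ r^2|Ψ|² 4πr² dr.
Since the A² factors cancel between numerator and denominator, ⟨r²⟩ = 3·a_0^2.
With a_0 = 1.66, ⟨r^2⟩ = 8.267.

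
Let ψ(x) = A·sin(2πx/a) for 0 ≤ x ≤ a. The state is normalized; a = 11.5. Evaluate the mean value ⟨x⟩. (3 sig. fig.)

⟨x⟩ ≈ 5.75

By definition ⟨x⟩ = ∫ x |ψ(x)|² dx.
With ∫₀^a sin²(nπx/a) dx = a/2, evaluating both integrals, ⟨x⟩ = a/2.
Putting a = 11.5 gives 5.750.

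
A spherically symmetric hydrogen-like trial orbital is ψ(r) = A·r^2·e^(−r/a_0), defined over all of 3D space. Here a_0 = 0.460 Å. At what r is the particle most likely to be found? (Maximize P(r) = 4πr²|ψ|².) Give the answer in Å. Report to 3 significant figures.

r ≈ 1.38 Å

Differentiate P(r) = 4πr²|ψ|² with respect to r and set to zero.
Solving yields r = 3·a_0.
With a_0 = 0.460, the most probable radial distance is 1.380 Å.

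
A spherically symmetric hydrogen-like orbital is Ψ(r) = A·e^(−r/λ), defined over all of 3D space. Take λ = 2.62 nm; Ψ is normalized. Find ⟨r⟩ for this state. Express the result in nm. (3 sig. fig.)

By definition ⟨r⟩ = ∫ r |Ψ(r)|² 4πr² dr.
Using ∫₀^∞ rⁿ e^(−αr) dr = n!/αⁿ⁺¹, evaluating both integrals, ⟨r⟩ = 3·λ/2.
Putting λ = 2.62 gives 3.930.

⟨r⟩ ≈ 3.93 nm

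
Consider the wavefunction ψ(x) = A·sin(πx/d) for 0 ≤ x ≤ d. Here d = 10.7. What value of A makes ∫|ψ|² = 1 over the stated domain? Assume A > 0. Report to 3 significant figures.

A ≈ 0.432

Normalization requires ∫|ψ|² dx = 1, integrated from 0 to d.
With ψ = A·sin(πx/d), the integral evaluates to A²·[d/2].
Substituting d = 10.7 gives A² = 0.1869, so A = 0.4323.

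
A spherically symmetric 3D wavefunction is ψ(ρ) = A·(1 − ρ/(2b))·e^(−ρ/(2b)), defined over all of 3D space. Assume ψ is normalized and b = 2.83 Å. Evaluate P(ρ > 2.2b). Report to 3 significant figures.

P ≈ 0.947

With dV = 4πρ²dρ, the probability is ∫|ψ|² dV over ρ > 2.2b.
Normalization gives A² = 1/(8·π·b^3).
Let u = ρ/b; then A², 4π and the length scale all cancel, so P = ∫_{2.2}^{∞} u^2·(1 - u/2)^2·e^(-u) du ÷ ∫_{0}^{∞} u^2·(1 - u/2)^2·e^(-u) du.
Using ∫ u^2·(1 - u/2)^2·e^(-u) du = -(u^4/4 + u^2 + 2·u + 2)·e^(-u), the numerator is ≈ 1.8943 and the denominator is 2.
The region integral divided by the full integral gives P = 0.9472.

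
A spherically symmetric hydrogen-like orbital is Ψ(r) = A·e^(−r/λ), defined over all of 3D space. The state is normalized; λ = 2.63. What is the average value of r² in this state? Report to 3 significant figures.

⟨r^2⟩ ≈ 20.8

The expectation value is the |Ψ|²-weighted average of r^2: ∫ r^2|Ψ|² 4πr² dr.
The ratio of the moment integral to the normalization integral gives ⟨r²⟩ = 3·λ^2.
With λ = 2.63, ⟨r^2⟩ = 20.75.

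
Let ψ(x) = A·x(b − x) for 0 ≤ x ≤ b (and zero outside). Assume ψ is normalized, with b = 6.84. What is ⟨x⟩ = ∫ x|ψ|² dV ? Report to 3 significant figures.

⟨x⟩ ≈ 3.42

⟨x⟩ = ∫ x |ψ|² dx over the full domain.
Expanding the polynomial and integrating term by term, evaluating both integrals, ⟨x⟩ = b/2.
With b = 6.84, ⟨x⟩ = 3.420.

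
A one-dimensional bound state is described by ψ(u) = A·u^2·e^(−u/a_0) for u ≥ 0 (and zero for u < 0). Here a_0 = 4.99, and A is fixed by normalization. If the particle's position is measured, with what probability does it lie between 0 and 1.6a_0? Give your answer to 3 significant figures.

P ≈ 0.219

|ψ|² is the probability density, so P = ∫_{0}^{1.6a_0} |ψ|² du.
Since A² = 1/(3·a_0^5/4), this is the region integral divided by the full normalization integral.
In terms of t = u/a_0 (A² and the length scale cancel between numerator and denominator), P = [∫_{0}^{1.6} t^4·e^(-2·t) dt] / [∫_{0}^{∞} t^4·e^(-2·t) dt].
An antiderivative of t^4·e^(-2·t) is -(t^4/2 + t^3 + 3·t^2/2 + 3·t/2 + 3/4)·e^(-2·t); evaluating from 0 to 1.6 gives ≈ 0.16454, while the full integral is 3/4.
This works out to P = 0.2194.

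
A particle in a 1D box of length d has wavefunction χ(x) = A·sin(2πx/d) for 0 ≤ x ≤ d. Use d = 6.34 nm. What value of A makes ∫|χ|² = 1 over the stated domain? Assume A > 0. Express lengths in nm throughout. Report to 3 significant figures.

A ≈ 0.562 nm^(-1/2)

The normalization condition is ∫|χ|² dx = 1 from 0 to d.
With ∫₀^d sin²(nπx/d) dx = d/2, with χ = A·sin(2πx/d), the integral evaluates to A²·[d/2].
Setting this equal to 1 gives A² = 1/(d/2).
Substituting d = 6.34 gives A² = 0.3155, so A = 0.5617.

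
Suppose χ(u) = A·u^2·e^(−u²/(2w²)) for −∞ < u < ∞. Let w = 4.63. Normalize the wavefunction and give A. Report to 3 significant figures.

A ≈ 0.0188

The normalization condition is ∫|χ|² du = 1 from −∞ to ∞.
∫|χ|² du = A²·(3·√(π)·w^5/4).
So A² = (3·√(π)·w^5/4)^(−1).
Substituting w = 4.63 gives A² = 0.0003536, so A = 0.01880.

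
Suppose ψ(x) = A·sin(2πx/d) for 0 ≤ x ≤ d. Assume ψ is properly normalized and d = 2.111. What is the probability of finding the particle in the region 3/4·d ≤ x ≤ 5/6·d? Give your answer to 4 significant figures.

The probability is P = ∫ |ψ|² dx over [3/4·d, 5/6·d].
The normalization integral ∫|ψ|²dx over the whole domain equals d/2·A², and A² cancels in the ratio.
Let u = x/d; then A² and the length scale cancel, so P = ∫_{3/4}^{5/6} sin(2·π·u)^2 du ÷ ∫_{0}^{1} sin(2·π·u)^2 du.
With ∫ sin(2·π·u)^2 du = u/2 - sin(4·π·u)/(8·π) + C, the region integral is √(3)/(16·π) + 1/24 and the full one is 1/2.
Evaluating gives P = (√(3)/8 + π/12)/π.

P ≈ 0.1522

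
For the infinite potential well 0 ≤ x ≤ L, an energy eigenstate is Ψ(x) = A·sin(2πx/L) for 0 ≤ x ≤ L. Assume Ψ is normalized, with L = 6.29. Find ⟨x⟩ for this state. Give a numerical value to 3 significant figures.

⟨x⟩ ≈ 3.15

The expectation value is the |Ψ|²-weighted average of x: ∫ x|Ψ|² dx.
Using sin²θ = (1 − cos 2θ)/2, the ratio of the moment integral to the normalization integral gives ⟨x⟩ = L/2.
With L = 6.29, ⟨x⟩ = 3.145.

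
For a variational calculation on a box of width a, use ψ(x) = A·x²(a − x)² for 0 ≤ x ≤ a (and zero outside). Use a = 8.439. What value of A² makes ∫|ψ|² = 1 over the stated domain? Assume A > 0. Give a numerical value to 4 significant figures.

A^2 ≈ 0.000002902

Normalization requires ∫|ψ|² dx = 1, integrated from 0 to a.
Expanding the polynomial and integrating term by term, carrying out the integral gives A² · a^9/630.
Hence A² = 1/[a^9/630].
With a = 8.439: A² = 0.0000029022 and A = 0.0017036.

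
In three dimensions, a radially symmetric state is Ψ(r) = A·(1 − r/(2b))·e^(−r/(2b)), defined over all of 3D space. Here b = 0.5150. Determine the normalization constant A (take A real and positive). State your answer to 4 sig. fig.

A ≈ 0.5397

We need A² ∫|f|² 4πr² dr = 1, taking the integral from 0 to ∞.
With ∫₀^∞ r^4 e^(−αr) dr = 4!/α^5, with Ψ = A·(1 − r/(2b))·e^(−r/(2b)), the integral evaluates to A²·[8·π·b^3].
With b = 0.5150: A² = 0.29130 and A = 0.53972.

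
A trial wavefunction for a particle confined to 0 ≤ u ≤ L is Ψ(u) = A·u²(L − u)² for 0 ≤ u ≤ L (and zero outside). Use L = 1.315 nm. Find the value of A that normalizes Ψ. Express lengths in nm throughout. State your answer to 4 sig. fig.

We need A² ∫|f|² du = 1, taking the integral from 0 to L.
With Ψ = A·u²(L − u)², the integral evaluates to A²·[L^9/630].
Setting this equal to 1 gives A² = 1/(L^9/630).
With L = 1.315: A² = 53.581 and A = 7.3199.

A ≈ 7.320 nm^(-9/2)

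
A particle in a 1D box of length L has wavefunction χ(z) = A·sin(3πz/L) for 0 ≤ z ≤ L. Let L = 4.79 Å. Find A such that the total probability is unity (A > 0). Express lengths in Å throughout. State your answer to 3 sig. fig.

The normalization condition is ∫|χ|² dz = 1 from 0 to L.
With χ = A·sin(3πz/L), the integral evaluates to A²·[L/2].
Setting this equal to 1 gives A² = 1/(L/2).
Substituting L = 4.79 gives A² = 0.4175, so A = 0.6462.

A ≈ 0.646 Å^(-1/2)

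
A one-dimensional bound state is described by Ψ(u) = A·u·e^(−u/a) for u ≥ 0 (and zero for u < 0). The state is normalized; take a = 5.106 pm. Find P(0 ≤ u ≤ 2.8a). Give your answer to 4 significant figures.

P = ∫_{0}^{2.8a} |Ψ(u)|² du.
The normalization integral ∫|Ψ|²du over the whole domain equals a^3/4·A², and A² cancels in the ratio.
Let t = u/a; then A² and the length scale cancel, so P = ∫_{0}^{2.8} t^2·e^(-2·t) dt ÷ ∫_{0}^{∞} t^2·e^(-2·t) dt.
Using ∫ t^2·e^(-2·t) dt = -(2·t^2 + 2·t + 1)·e^(-2·t)/4, the numerator is 1/4 - 557·e^(-28/5)/100 and the denominator is 1/4.
Taking the ratio, P = 0.91761.

P ≈ 0.9176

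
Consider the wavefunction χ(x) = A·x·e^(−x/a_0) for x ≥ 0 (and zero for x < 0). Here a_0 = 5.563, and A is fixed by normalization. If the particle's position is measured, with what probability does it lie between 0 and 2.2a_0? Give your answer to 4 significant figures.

P ≈ 0.8149

P = ∫_{0}^{2.2a_0} |χ(x)|² dx.
The normalization integral ∫|χ|²dx over the whole domain equals a_0^3/4·A², and A² cancels in the ratio.
Let u = x/a_0; then A² and the length scale cancel, so P = ∫_{0}^{2.2} u^2·e^(-2·u) du ÷ ∫_{0}^{∞} u^2·e^(-2·u) du.
With ∫ u^2·e^(-2·u) du = -(2·u^2 + 2·u + 1)·e^(-2·u)/4 + C, the region integral is 1/4 - 377·e^(-22/5)/100 and the full one is 1/4.
Taking the ratio, P = 0.81486.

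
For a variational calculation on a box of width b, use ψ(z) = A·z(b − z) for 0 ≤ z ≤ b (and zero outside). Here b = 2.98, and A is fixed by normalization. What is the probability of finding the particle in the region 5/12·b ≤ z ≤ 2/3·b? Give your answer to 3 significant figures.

P ≈ 0.444

The probability is P = ∫ |ψ|² dz over [5/12·b, 2/3·b].
With A² fixed by ∫|ψ|² = 1, i.e. A² = (b^5/30)^(−1), substitute and integrate.
Let u = z/b; then A² and the length scale cancel, so P = ∫_{5/12}^{2/3} u^2·(1 - u)^2 du ÷ ∫_{0}^{1} u^2·(1 - u)^2 du.
With ∫ u^2·(1 - u)^2 du = u^3·(6·u^2 - 15·u + 10)/30 + C, the region integral is ≈ 0.014783 and the full one is 1/30.
The result is P = 0.4435.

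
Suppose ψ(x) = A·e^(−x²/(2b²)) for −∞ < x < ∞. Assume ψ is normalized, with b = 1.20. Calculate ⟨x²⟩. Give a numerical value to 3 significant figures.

⟨x^2⟩ ≈ 0.720

The expectation value is the |ψ|²-weighted average of x^2: ∫ x^2|ψ|² dx.
With ∫_{−∞}^{∞} x^(2m) e^(−αx²) dx = (2m−1)!!·√π / (2^m α^(m+1/2)), evaluating both integrals, ⟨x²⟩ = b^2/2.
With b = 1.20, ⟨x^2⟩ = 0.7200.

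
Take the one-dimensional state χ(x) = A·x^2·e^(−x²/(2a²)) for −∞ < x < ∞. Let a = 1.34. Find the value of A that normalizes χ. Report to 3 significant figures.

We need A² ∫|f|² dx = 1, taking the integral from −∞ to ∞.
The integral (without the A² prefactor) comes out to 3·√(π)·a^5/4.
Setting this equal to 1 gives A² = 1/(3·√(π)·a^5/4).
Substituting a = 1.34 gives A² = 0.1741, so A = 0.4173.

A ≈ 0.417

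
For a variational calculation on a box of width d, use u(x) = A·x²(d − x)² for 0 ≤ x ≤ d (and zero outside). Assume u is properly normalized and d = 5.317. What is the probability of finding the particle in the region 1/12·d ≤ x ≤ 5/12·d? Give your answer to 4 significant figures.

P ≈ 0.3019

P = ∫_{1/12·d}^{5/12·d} |u(x)|² dx.
With A² fixed by ∫|u|² = 1, i.e. A² = (d^9/630)^(−1), substitute and integrate.
In terms of t = x/d (A² and the length scale cancel between numerator and denominator), P = [∫_{1/12}^{5/12} t^4·(1 - t)^4 dt] / [∫_{0}^{1} t^4·(1 - t)^4 dt].
With ∫ t^4·(1 - t)^4 dt = t^5·(70·t^4 - 315·t^3 + 540·t^2 - 420·t + 126)/630 + C, the region integral is ≈ 0.000479286 and the full one is 1/630.
Evaluating gives P = 0.30195.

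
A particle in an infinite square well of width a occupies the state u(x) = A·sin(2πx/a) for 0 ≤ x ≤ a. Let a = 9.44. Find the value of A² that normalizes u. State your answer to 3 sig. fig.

We need A² ∫|f|² dx = 1, taking the integral from 0 to a.
With u = A·sin(2πx/a), the integral evaluates to A²·[a/2].
Plugging in a = 9.44 yields A = 0.4603.

A^2 ≈ 0.212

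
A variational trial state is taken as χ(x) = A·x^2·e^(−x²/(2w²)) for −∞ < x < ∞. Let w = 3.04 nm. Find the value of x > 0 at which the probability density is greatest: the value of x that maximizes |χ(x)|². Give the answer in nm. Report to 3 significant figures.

x ≈ 4.30 nm

Set d/dx [|χ(x)|²] = 0 and solve for x > 0.
Solving yields x = √(2)·w.
With w = 3.04, the value of x > 0 at which the probability density is greatest is 4.299 nm.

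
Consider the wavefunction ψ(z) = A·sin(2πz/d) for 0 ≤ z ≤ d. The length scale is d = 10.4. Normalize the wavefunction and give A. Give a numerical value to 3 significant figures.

A ≈ 0.439

The normalization condition is ∫|ψ|² dz = 1 from 0 to d.
With ∫₀^d sin²(nπz/d) dz = d/2, ∫|ψ|² dz = A²·(d/2).
So A² = (d/2)^(−1).
With d = 10.4: A² = 0.1923 and A = 0.4385.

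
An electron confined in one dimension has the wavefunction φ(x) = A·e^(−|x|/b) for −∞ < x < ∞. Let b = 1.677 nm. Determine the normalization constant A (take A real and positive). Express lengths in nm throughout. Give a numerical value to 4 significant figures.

Normalization requires ∫|φ|² dx = 1, integrated from −∞ to ∞.
With ∫₀^∞ x^0 e^(−αx) dx = 0!/α^1, with φ = A·e^(−|x|/b), the integral evaluates to A²·[b].
Plugging in b = 1.677 yields A = 0.77221.

A ≈ 0.7722 nm^(-1/2)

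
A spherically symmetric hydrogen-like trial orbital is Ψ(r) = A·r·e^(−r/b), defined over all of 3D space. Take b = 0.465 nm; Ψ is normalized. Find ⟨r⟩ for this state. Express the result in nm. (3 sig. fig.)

⟨r⟩ = ∫ r |Ψ|² 4πr² dr over the full domain.
Evaluating both integrals, ⟨r⟩ = 5·b/2.
Putting b = 0.465 gives 1.163.

⟨r⟩ ≈ 1.16 nm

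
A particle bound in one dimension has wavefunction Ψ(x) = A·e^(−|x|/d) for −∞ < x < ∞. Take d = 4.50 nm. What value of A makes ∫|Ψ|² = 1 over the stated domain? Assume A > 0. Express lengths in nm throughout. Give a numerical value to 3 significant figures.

A ≈ 0.471 nm^(-1/2)

The normalization condition is ∫|Ψ|² dx = 1 from −∞ to ∞.
The integral (without the A² prefactor) comes out to d.
Hence A² = 1/[d].
Substituting d = 4.50 gives A² = 0.2222, so A = 0.4714.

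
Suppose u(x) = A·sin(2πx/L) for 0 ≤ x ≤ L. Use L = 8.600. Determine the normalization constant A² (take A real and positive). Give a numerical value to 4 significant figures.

We need A² ∫|f|² dx = 1, taking the integral from 0 to L.
With u = A·sin(2πx/L), the integral evaluates to A²·[L/2].
With L = 8.600: A² = 0.23256 and A = 0.48224.

A^2 ≈ 0.2326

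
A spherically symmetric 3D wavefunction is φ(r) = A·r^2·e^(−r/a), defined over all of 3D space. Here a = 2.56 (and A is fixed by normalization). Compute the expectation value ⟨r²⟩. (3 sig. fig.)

⟨r^2⟩ ≈ 91.8

The expectation value is the |φ|²-weighted average of r^2: ∫ r^2|φ|² 4πr² dr.
Using ∫₀^∞ rⁿ e^(−αr) dr = n!/αⁿ⁺¹, since the A² factors cancel between numerator and denominator, ⟨r²⟩ = 14·a^2.
With a = 2.56, ⟨r^2⟩ = 91.75.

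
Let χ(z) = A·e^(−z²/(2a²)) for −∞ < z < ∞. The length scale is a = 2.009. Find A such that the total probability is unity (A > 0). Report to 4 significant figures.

A ≈ 0.5299

We need A² ∫|f|² dz = 1, taking the integral from −∞ to ∞.
Carrying out the integral gives A² · √(π)·a.
Substituting a = 2.009 gives A² = 0.28083, so A = 0.52993.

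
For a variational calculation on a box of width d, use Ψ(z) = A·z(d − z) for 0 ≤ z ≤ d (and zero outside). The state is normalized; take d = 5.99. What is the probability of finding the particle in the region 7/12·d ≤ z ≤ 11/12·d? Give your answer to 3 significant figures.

P ≈ 0.342

|Ψ|² is the probability density, so P = ∫_{7/12·d}^{11/12·d} |Ψ|² dz.
The normalization integral ∫|Ψ|²dz over the whole domain equals d^5/30·A², and A² cancels in the ratio.
Let u = z/d; then A² and the length scale cancel, so P = ∫_{7/12}^{11/12} u^2·(1 - u)^2 du ÷ ∫_{0}^{1} u^2·(1 - u)^2 du.
With ∫ u^2·(1 - u)^2 du = u^3·(6·u^2 - 15·u + 10)/30 + C, the region integral is ≈ 0.011384 and the full one is 1/30.
Taking the ratio, P = 0.3415.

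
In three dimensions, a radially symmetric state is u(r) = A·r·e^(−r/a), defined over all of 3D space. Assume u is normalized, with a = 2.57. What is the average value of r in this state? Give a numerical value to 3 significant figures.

The expectation value is the |u|²-weighted average of r: ∫ r|u|² 4πr² dr.
The ratio of the moment integral to the normalization integral gives ⟨r⟩ = 5·a/2.
Putting a = 2.57 gives 6.425.

⟨r⟩ ≈ 6.43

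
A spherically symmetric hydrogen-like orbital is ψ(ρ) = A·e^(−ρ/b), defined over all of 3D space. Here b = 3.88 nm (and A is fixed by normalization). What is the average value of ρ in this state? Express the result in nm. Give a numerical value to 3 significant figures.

⟨ρ⟩ = ∫ ρ |ψ|² 4πρ² dρ over the full domain.
Recall ∫₀^∞ ρ^m e^(−ρ/β) dρ = m!·β^(m+1), evaluating both integrals, ⟨ρ⟩ = 3·b/2.
With b = 3.88, ⟨ρ⟩ = 5.820.

⟨ρ⟩ ≈ 5.82 nm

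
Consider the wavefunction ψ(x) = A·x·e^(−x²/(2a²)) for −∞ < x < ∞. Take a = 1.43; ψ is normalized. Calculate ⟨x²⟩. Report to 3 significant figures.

⟨x²⟩ = ∫ x^2 |ψ|² dx over the full domain.
Evaluating both integrals, ⟨x²⟩ = 3·a^2/2.
Putting a = 1.43 gives 3.067.

⟨x^2⟩ ≈ 3.07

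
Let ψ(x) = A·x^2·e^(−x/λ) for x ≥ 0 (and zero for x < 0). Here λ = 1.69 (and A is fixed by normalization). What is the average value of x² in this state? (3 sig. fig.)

⟨x^2⟩ ≈ 21.4

⟨x²⟩ = ∫ x^2 |ψ|² dx over the full domain.
Recall ∫₀^∞ x^m e^(−x/β) dx = m!·β^(m+1), the ratio of the moment integral to the normalization integral gives ⟨x²⟩ = 15·λ^2/2.
With λ = 1.69, ⟨x^2⟩ = 21.42.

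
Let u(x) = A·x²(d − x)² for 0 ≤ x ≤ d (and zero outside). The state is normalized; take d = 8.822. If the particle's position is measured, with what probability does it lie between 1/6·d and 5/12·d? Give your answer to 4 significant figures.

P ≈ 0.2934

The probability is P = ∫ |u|² dx over [1/6·d, 5/12·d].
The normalization integral ∫|u|²dx over the whole domain equals d^9/630·A², and A² cancels in the ratio.
In terms of t = x/d (A² and the length scale cancel between numerator and denominator), P = [∫_{1/6}^{5/12} t^4·(1 - t)^4 dt] / [∫_{0}^{1} t^4·(1 - t)^4 dt].
With ∫ t^4·(1 - t)^4 dt = t^5·(70·t^4 - 315·t^3 + 540·t^2 - 420·t + 126)/630 + C, the region integral is ≈ 0.000465682 and the full one is 1/630.
The result is P = 0.29338.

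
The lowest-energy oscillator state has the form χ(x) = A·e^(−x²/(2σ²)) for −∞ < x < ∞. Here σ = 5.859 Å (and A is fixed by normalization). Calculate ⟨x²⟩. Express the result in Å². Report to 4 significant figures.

By definition ⟨x²⟩ = ∫ x^2 |χ(x)|² dx.
Evaluating both integrals, ⟨x²⟩ = σ^2/2.
With σ = 5.859, ⟨x^2⟩ = 17.164.

⟨x^2⟩ ≈ 17.16 Å^2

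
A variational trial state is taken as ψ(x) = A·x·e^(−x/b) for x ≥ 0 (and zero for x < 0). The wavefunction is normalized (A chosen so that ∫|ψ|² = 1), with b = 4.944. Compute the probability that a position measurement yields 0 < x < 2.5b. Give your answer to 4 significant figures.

|ψ|² is the probability density, so P = ∫_{0}^{2.5b} |ψ|² dx.
With A² fixed by ∫|ψ|² = 1, i.e. A² = (b^3/4)^(−1), substitute and integrate.
Substituting u = x/b, A² and the length scale cancel in the ratio: P = ∫_{0}^{2.5} u^2·e^(-2·u) du / ∫_{0}^{∞} u^2·e^(-2·u) du.
An antiderivative of u^2·e^(-2·u) is -(2·u^2 + 2·u + 1)·e^(-2·u)/4; evaluating from 0 to 2.5 gives 1/4 - 37·e^(-5)/8, while the full integral is 1/4.
Evaluating gives P = 0.87535.

P ≈ 0.8753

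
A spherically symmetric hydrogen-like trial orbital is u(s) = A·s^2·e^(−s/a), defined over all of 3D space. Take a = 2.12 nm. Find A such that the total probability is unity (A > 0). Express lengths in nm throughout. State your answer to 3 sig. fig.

Normalization requires ∫|u|² 4πs² ds = 1, integrated from 0 to ∞.
∫|u|² 4πs² ds = A²·(45·π·a^7/2).
Hence A² = 1/[45·π·a^7/2].
Substituting a = 2.12 gives A² = 0.00007350, so A = 0.008574.

A ≈ 0.00857 nm^(-7/2)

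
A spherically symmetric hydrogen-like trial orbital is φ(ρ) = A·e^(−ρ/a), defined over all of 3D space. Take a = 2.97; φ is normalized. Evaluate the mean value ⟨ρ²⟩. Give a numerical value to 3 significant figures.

⟨ρ^2⟩ ≈ 26.5

The expectation value is the |φ|²-weighted average of ρ^2: ∫ ρ^2|φ|² 4πρ² dρ.
Recall ∫₀^∞ ρ^m e^(−ρ/β) dρ = m!·β^(m+1), evaluating both integrals, ⟨ρ²⟩ = 3·a^2.
Putting a = 2.97 gives 26.46.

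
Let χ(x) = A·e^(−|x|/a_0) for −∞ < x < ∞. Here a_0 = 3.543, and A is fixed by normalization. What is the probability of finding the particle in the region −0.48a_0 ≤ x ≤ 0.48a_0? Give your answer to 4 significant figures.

The probability is P = ∫ |χ|² dx over [−0.48a_0, 0.48a_0].
Since A² = 1/(a_0), this is the region integral divided by the full normalization integral.
Both integrals are even about x = 0, so only the x ≥ 0 halves are needed (the factors of 2 cancel). Let u = x/a_0; then A² and the length scale cancel, so P = ∫_{0}^{0.48} e^(-2·u) du ÷ ∫_{0}^{∞} e^(-2·u) du.
An antiderivative of e^(-2·u) is -e^(-2·u)/2; evaluating from 0 to 0.48 gives 1/2 - e^(-24/25)/2, while the full integral is 1/2.
Evaluating gives P = 0.61711.

P ≈ 0.6171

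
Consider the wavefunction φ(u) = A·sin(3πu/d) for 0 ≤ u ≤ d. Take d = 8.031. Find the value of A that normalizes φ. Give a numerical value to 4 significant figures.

A ≈ 0.4990

We need A² ∫|f|² du = 1, taking the integral from 0 to d.
Carrying out the integral gives A² · d/2.
So A² = (d/2)^(−1).
Plugging in d = 8.031 yields A = 0.49903.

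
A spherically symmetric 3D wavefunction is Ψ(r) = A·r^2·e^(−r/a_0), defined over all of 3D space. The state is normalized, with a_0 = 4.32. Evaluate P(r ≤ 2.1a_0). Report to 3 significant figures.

P ≈ 0.133

Integrate the radial probability density 4πr²|Ψ|² over r ≤ 2.1a_0.
The full normalization integral is A²·[45·π·a_0^7/2] = 1, fixing A².
In terms of u = r/a_0 (A², 4π and the length scale all cancel between numerator and denominator), P = [∫_{0}^{2.1} u^6·e^(-2·u) du] / [∫_{0}^{∞} u^6·e^(-2·u) du].
An antiderivative of u^6·e^(-2·u) is -(4·u^6 + 12·u^5 + 30·u^4 + 60·u^3 + 90·u^2 + 90·u + 45)·e^(-2·u)/8; evaluating from 0 to 2.1 gives ≈ 0.74552, while the full integral is 45/8.
This evaluates to P = 0.1325.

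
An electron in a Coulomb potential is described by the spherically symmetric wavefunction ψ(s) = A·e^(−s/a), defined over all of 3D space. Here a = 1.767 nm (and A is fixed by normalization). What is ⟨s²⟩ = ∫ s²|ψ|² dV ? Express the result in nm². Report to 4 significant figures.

⟨s^2⟩ ≈ 9.367 nm^2

The expectation value is the |ψ|²-weighted average of s^2: ∫ s^2|ψ|² 4πs² ds.
The ratio of the moment integral to the normalization integral gives ⟨s²⟩ = 3·a^2.
With a = 1.767, ⟨s^2⟩ = 9.3669.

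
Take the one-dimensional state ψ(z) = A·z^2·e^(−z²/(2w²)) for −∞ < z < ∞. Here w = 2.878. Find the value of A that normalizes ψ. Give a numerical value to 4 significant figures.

We need A² ∫|f|² dz = 1, taking the integral from −∞ to ∞.
The integral (without the A² prefactor) comes out to 3·√(π)·w^5/4.
Hence A² = 1/[3·√(π)·w^5/4].
With w = 2.878: A² = 0.0038099 and A = 0.061724.

A ≈ 0.06172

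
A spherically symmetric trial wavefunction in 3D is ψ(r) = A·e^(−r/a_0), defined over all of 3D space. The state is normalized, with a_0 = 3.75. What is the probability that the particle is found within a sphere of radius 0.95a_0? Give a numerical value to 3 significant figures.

P ≈ 0.296

Integrate the radial probability density 4πr²|ψ|² over r ≤ 0.95a_0.
The full normalization integral is A²·[π·a_0^3] = 1, fixing A².
Let u = r/a_0; then A², 4π and the length scale all cancel, so P = ∫_{0}^{0.95} u^2·e^(-2·u) du ÷ ∫_{0}^{∞} u^2·e^(-2·u) du.
An antiderivative of u^2·e^(-2·u) is -(2·u^2 + 2·u + 1)·e^(-2·u)/4; evaluating from 0 to 0.95 gives 1/4 - 941·e^(-19/10)/800, while the full integral is 1/4.
Taking the ratio yields P = 0.2963.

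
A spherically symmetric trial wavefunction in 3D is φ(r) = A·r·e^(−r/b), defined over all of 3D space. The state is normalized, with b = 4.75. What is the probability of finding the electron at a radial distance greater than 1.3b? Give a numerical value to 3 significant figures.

P ≈ 0.877

P = ∫ |φ|² 4πr² dr over r > 1.3b.
Normalization gives A² = 1/(3·π·b^5).
Substituting u = r/b, A², 4π and the length scale all cancel in the ratio: P = ∫_{1.3}^{∞} u^4·e^(-2·u) du / ∫_{0}^{∞} u^4·e^(-2·u) du.
An antiderivative of u^4·e^(-2·u) is -(u^4/2 + u^3 + 3·u^2/2 + 3·u/2 + 3/4)·e^(-2·u); evaluating from 1.3 to ∞ gives ≈ 0.65807, while the full integral is 3/4.
Taking the ratio yields P = 0.8774.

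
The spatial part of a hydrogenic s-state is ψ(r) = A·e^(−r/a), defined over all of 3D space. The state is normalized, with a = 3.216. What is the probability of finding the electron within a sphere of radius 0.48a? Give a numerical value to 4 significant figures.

P ≈ 0.07309

P = ∫ |ψ|² 4πr² dr over r ≤ 0.48a.
Normalization gives A² = 1/(π·a^3).
Substituting u = r/a, A², 4π and the length scale all cancel in the ratio: P = ∫_{0}^{0.48} u^2·e^(-2·u) du / ∫_{0}^{∞} u^2·e^(-2·u) du.
With ∫ u^2·e^(-2·u) du = -(2·u^2 + 2·u + 1)·e^(-2·u)/4 + C, the region integral is 1/4 - 1513·e^(-24/25)/2500 and the full one is 1/4.
The region integral divided by the full integral gives P = 0.073093.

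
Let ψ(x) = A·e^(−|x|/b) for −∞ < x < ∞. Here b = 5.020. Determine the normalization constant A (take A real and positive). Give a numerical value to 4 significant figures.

Require ∫ |ψ|² dx = 1 over the whole domain.
∫|ψ|² dx = A²·(b).
So A² = (b)^(−1).
Plugging in b = 5.020 yields A = 0.44632.

A ≈ 0.4463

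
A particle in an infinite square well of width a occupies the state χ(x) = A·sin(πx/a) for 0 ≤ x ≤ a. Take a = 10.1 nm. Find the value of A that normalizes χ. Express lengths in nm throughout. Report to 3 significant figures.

A ≈ 0.445 nm^(-1/2)

Normalization requires ∫|χ|² dx = 1, integrated from 0 to a.
With χ = A·sin(πx/a), the integral evaluates to A²·[a/2].
With a = 10.1: A² = 0.1980 and A = 0.4450.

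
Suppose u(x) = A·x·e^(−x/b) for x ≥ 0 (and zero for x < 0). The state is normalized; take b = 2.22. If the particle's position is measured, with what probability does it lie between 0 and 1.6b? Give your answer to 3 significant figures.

P ≈ 0.620

P = ∫_{0}^{1.6b} |u(x)|² dx.
The normalization integral ∫|u|²dx over the whole domain equals b^3/4·A², and A² cancels in the ratio.
In terms of t = x/b (A² and the length scale cancel between numerator and denominator), P = [∫_{0}^{1.6} t^2·e^(-2·t) dt] / [∫_{0}^{∞} t^2·e^(-2·t) dt].
With ∫ t^2·e^(-2·t) dt = -(2·t^2 + 2·t + 1)·e^(-2·t)/4 + C, the region integral is 1/4 - 233·e^(-16/5)/100 and the full one is 1/4.
Evaluating gives P = 0.6201.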